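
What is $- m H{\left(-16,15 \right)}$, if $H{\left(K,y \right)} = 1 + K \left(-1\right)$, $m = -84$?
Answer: $1428$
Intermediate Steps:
$H{\left(K,y \right)} = 1 - K$
$- m H{\left(-16,15 \right)} = \left(-1\right) \left(-84\right) \left(1 - -16\right) = 84 \left(1 + 16\right) = 84 \cdot 17 = 1428$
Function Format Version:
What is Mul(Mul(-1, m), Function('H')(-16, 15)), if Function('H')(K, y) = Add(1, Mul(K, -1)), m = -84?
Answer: 1428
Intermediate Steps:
Function('H')(K, y) = Add(1, Mul(-1, K))
Mul(Mul(-1, m), Function('H')(-16, 15)) = Mul(Mul(-1, -84), Add(1, Mul(-1, -16))) = Mul(84, Add(1, 16)) = Mul(84, 17) = 1428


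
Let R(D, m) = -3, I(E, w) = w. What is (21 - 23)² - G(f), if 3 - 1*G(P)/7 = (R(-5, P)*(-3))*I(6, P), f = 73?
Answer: 4582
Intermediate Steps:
G(P) = 21 - 63*P (G(P) = 21 - 7*(-3*(-3))*P = 21 - 63*P)
(21 - 23)² - G(f) = (21 - 23)² - (21 - 63*73) = (-2)² - (21 - 4599) = 4 - 1*(-4578) = 4 + 4578 = 4582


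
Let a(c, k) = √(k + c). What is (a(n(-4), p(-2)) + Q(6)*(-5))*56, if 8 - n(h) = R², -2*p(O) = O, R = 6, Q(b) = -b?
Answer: 1680 + 168*I*√3 ≈ 1680.0 + 290.98*I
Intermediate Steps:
p(O) = -O/2
n(h) = -28 (n(h) = 8 - 1*6² = 8 - 1*36 = 8 - 36 = -28)
a(c, k) = √(c + k)
(a(n(-4), p(-2)) + Q(6)*(-5))*56 = (√(-28 - ½*(-2)) - 1*6*(-5))*56 = (√(-28 + 1) - 6*(-5))*56 = (√(-27) + 30)*56 = (3*I*√3 + 30)*56 = (30 + 3*I*√3)*56 = 1680 + 168*I*√3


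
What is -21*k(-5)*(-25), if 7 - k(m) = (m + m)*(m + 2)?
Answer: -12075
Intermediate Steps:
k(m) = 7 - 2*m*(2 + m) (k(m) = 7 - (m + m)*(m + 2) = 7 - 2*m*(2 + m))
-21*k(-5)*(-25) = -21*(7 - 4*(-5) - 2*(-5)²)*(-25) = -21*(7 + 20 - 2*25)*(-25) = -21*(7 + 20 - 50)*(-25) = -21*(-23)*(-25) = 483*(-25) = -12075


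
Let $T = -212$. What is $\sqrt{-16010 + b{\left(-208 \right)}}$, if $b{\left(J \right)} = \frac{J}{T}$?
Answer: $\frac{i \sqrt{44969334}}{53} \approx 126.53 i$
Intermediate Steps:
$b{\left(J \right)} = - \frac{J}{212}$ ($b{\left(J \right)} = \frac{J}{-212} = J \left(- \frac{1}{212}\right) = - \frac{J}{212}$)
$\sqrt{-16010 + b{\left(-208 \right)}} = \sqrt{-16010 - - \frac{52}{53}} = \sqrt{-16010 + \frac{52}{53}} = \sqrt{- \frac{848478}{53}} = \frac{i \sqrt{44969334}}{53}$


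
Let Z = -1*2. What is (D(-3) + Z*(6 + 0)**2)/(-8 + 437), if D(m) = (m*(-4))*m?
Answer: -36/143 ≈ -0.25175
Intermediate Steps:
D(m) = -4*m**2 (D(m) = (-4*m)*m = -4*m**2)
Z = -2
(D(-3) + Z*(6 + 0)**2)/(-8 + 437) = (-4*(-3)**2 - 2*(6 + 0)**2)/(-8 + 437) = (-4*9 - 2*6**2)/429 = (-36 - 2*36)/429 = (-36 - 72)/429 = (1/429)*(-108) = -36/143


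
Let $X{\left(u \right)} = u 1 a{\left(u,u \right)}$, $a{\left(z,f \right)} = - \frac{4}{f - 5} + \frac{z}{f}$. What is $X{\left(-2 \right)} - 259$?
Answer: $- \frac{1835}{7} \approx -262.14$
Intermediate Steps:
$a{\left(z,f \right)} = - \frac{4}{-5 + f} + \frac{z}{f}$
$X{\left(u \right)} = \frac{u^{2} - 9 u}{-5 + u}$ ($X{\left(u \right)} = u 1 \frac{- 5 u - 4 u + u u}{u \left(-5 + u\right)} = u \frac{- 5 u - 4 u + u^{2}}{u \left(-5 + u\right)} = u \frac{u^{2} - 9 u}{u \left(-5 + u\right)} = \frac{u^{2} - 9 u}{-5 + u}$)
$X{\left(-2 \right)} - 259 = - \frac{2 \left(-9 - 2\right)}{-5 - 2} - 259 = \left(-2\right) \frac{1}{-7} \left(-11\right) - 259 = \left(-2\right) \left(- \frac{1}{7}\right) \left(-11\right) - 259 = - \frac{22}{7} - 259 = - \frac{1835}{7}$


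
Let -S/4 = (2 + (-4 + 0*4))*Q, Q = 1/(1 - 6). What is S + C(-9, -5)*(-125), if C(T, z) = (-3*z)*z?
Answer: 46867/5 ≈ 9373.4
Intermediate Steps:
C(T, z) = -3*z**2
Q = -1/5 (Q = 1/(-5) = -1/5 ≈ -0.20000)
S = -8/5 (S = -4*(2 + (-4 + 0*4))*(-1)/5 = -4*(2 + (-4 + 0))*(-1)/5 = -4*(2 - 4)*(-1)/5 = -(-8)*(-1)/5 = -4*2/5 = -8/5 ≈ -1.6000)
S + C(-9, -5)*(-125) = -8/5 - 3*(-5)**2*(-125) = -8/5 - 3*25*(-125) = -8/5 - 75*(-125) = -8/5 + 9375 = 46867/5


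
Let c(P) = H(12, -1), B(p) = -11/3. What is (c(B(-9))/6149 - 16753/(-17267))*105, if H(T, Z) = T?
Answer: 10838247105/106174783 ≈ 102.08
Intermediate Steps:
B(p) = -11/3 (B(p) = -11*⅓ = -11/3)
c(P) = 12
(c(B(-9))/6149 - 16753/(-17267))*105 = (12/6149 - 16753/(-17267))*105 = (12*(1/6149) - 16753*(-1/17267))*105 = (12/6149 + 16753/17267)*105 = (103221401/106174783)*105 = 10838247105/106174783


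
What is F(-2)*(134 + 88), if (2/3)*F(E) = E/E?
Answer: 333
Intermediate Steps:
F(E) = 3/2 (F(E) = 3*(E/E)/2 = (3/2)*1 = 3/2)
F(-2)*(134 + 88) = 3*(134 + 88)/2 = (3/2)*222 = 333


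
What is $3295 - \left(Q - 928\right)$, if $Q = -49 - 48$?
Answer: $4320$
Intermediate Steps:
$Q = -97$
$3295 - \left(Q - 928\right) = 3295 - \left(-97 - 928\right) = 3295 - -1025 = 3295 + 1025 = 4320$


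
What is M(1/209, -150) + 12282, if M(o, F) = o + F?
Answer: 2535589/209 ≈ 12132.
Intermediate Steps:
M(o, F) = F + o
M(1/209, -150) + 12282 = (-150 + 1/209) + 12282 = -31349/209 + 12282 = 2535589/209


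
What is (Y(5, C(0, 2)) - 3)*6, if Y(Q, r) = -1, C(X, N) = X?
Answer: -24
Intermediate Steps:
(Y(5, C(0, 2)) - 3)*6 = (-1 - 3)*6 = -4*6 = -24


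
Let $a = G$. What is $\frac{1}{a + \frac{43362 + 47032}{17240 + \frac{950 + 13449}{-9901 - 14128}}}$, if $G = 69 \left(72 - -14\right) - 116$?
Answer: $\frac{414245561}{2412252751324} \approx 0.00017173$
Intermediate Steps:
$G = 5818$ ($G = 69 \left(72 + 14\right) - 116 = 69 \cdot 86 - 116 = 5934 - 116 = 5818$)
$a = 5818$
$\frac{1}{a + \frac{43362 + 47032}{17240 + \frac{950 + 13449}{-9901 - 14128}}} = \frac{1}{5818 + \frac{43362 + 47032}{17240 + \frac{950 + 13449}{-9901 - 14128}}} = \frac{1}{5818 + \frac{90394}{17240 + \frac{14399}{-24029}}} = \frac{1}{5818 + \frac{90394}{17240 + 14399 \left(- \frac{1}{24029}\right)}} = \frac{1}{5818 + \frac{90394}{17240 - \frac{14399}{24029}}} = \frac{1}{5818 + \frac{90394}{\frac{414245561}{24029}}} = \frac{1}{5818 + 90394 \cdot \frac{24029}{414245561}} = \frac{1}{5818 + \frac{2172077426}{414245561}} = \frac{1}{\frac{2412252751324}{414245561}} = \frac{414245561}{2412252751324}$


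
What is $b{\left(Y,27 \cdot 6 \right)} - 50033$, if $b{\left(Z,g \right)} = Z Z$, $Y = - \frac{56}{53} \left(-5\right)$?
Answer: $- \frac{140464297}{2809} \approx -50005.0$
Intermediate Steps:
$Y = \frac{280}{53}$ ($Y = \left(-56\right) \frac{1}{53} \left(-5\right) = \left(- \frac{56}{53}\right) \left(-5\right) = \frac{280}{53} \approx 5.283$)
$b{\left(Z,g \right)} = Z^{2}$
$b{\left(Y,27 \cdot 6 \right)} - 50033 = \left(\frac{280}{53}\right)^{2} - 50033 = \frac{78400}{2809} - 50033 = - \frac{140464297}{2809}$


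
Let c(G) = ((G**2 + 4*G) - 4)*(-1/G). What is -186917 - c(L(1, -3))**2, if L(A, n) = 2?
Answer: -186933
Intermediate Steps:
c(G) = -(-4 + G**2 + 4*G)/G (c(G) = (-4 + G**2 + 4*G)*(-1/G) = -(-4 + G**2 + 4*G)/G)
-186917 - c(L(1, -3))**2 = -186917 - (-4 - 1*2 + 4/2)**2 = -186917 - (-4 - 2 + 4*(1/2))**2 = -186917 - (-4 - 2 + 2)**2 = -186917 - 1*(-4)**2 = -186917 - 1*16 = -186917 - 16 = -186933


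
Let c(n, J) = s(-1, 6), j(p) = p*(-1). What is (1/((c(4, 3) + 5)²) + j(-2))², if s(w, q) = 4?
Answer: 26569/6561 ≈ 4.0495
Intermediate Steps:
j(p) = -p
c(n, J) = 4
(1/((c(4, 3) + 5)²) + j(-2))² = (1/((4 + 5)²) - 1*(-2))² = (1/(9²) + 2)² = (1/81 + 2)² = (163/81)² = 26569/6561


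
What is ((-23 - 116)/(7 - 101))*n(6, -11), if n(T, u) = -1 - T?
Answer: -973/94 ≈ -10.351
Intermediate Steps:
((-23 - 116)/(7 - 101))*n(6, -11) = ((-23 - 116)/(7 - 101))*(-1 - 1*6) = (-139/(-94))*(-1 - 6) = -139*(-1/94)*(-7) = (139/94)*(-7) = -973/94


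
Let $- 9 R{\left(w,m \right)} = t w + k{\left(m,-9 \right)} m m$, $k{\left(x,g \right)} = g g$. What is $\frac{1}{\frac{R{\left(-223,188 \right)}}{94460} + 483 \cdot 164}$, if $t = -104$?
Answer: $\frac{212535}{16834600906} \approx 1.2625 \cdot 10^{-5}$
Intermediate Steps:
$k{\left(x,g \right)} = g^{2}$
$R{\left(w,m \right)} = - 9 m^{2} + \frac{104 w}{9}$ ($R{\left(w,m \right)} = - \frac{- 104 w + \left(-9\right)^{2} m m}{9} = - \frac{- 104 w + 81 m m}{9} = - \frac{- 104 w + 81 m^{2}}{9} = - 9 m^{2} + \frac{104 w}{9}$)
$\frac{1}{\frac{R{\left(-223,188 \right)}}{94460} + 483 \cdot 164} = \frac{1}{\frac{- 9 \cdot 188^{2} + \frac{104}{9} \left(-223\right)}{94460} + 483 \cdot 164} = \frac{1}{\left(\left(-9\right) 35344 - \frac{23192}{9}\right) \frac{1}{94460} + 79212} = \frac{1}{\left(-318096 - \frac{23192}{9}\right) \frac{1}{94460} + 79212} = \frac{1}{\left(- \frac{2886056}{9}\right) \frac{1}{94460} + 79212} = \frac{1}{- \frac{721514}{212535} + 79212} = \frac{1}{\frac{16834600906}{212535}} = \frac{212535}{16834600906}$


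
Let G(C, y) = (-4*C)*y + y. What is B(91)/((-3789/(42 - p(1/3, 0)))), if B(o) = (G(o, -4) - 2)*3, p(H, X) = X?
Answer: -20300/421 ≈ -48.219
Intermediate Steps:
G(C, y) = y - 4*C*y (G(C, y) = -4*C*y + y = y - 4*C*y)
B(o) = -18 + 48*o (B(o) = (-4*(1 - 4*o) - 2)*3 = ((-4 + 16*o) - 2)*3 = (-6 + 16*o)*3 = -18 + 48*o)
B(91)/((-3789/(42 - p(1/3, 0)))) = (-18 + 48*91)/((-3789/(42 - 1*0))) = (-18 + 4368)/((-3789/(42 + 0))) = 4350/((-3789/42)) = 4350/((-3789*1/42)) = 4350/(-1263/14) = 4350*(-14/1263) = -20300/421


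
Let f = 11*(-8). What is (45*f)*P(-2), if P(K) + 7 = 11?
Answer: -15840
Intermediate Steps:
P(K) = 4 (P(K) = -7 + 11 = 4)
f = -88
(45*f)*P(-2) = (45*(-88))*4 = -3960*4 = -15840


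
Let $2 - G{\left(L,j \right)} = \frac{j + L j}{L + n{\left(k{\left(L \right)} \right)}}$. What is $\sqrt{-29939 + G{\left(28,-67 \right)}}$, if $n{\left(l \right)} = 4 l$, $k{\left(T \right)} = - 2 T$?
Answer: $\frac{i \sqrt{5869595}}{14} \approx 173.05 i$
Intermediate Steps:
$G{\left(L,j \right)} = 2 + \frac{j + L j}{7 L}$ ($G{\left(L,j \right)} = 2 - \frac{j + L j}{L + 4 \left(- 2 L\right)} = 2 - \frac{j + L j}{L - 8 L} = 2 - \frac{j + L j}{\left(-7\right) L} = 2 - \left(j + L j\right) \left(- \frac{1}{7 L}\right) = 2 - - \frac{j + L j}{7 L} = 2 + \frac{j + L j}{7 L}$)
$\sqrt{-29939 + G{\left(28,-67 \right)}} = \sqrt{-29939 + \left(2 + \frac{1}{7} \left(-67\right) + \frac{1}{7} \left(-67\right) \frac{1}{28}\right)} = \sqrt{-29939 + \left(2 - \frac{67}{7} + \frac{1}{7} \left(-67\right) \frac{1}{28}\right)} = \sqrt{-29939 - \frac{1551}{196}} = \sqrt{- \frac{5869595}{196}} = \frac{i \sqrt{5869595}}{14}$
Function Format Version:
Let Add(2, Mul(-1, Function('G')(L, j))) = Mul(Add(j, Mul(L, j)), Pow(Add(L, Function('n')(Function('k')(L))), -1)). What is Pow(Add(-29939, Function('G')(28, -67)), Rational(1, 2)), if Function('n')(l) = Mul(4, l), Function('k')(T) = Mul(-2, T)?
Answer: Mul(Rational(1, 14), I, Pow(5869595, Rational(1, 2))) ≈ Mul(173.05, I)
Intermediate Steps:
Function('G')(L, j) = Add(2, Mul(Rational(1, 7), Pow(L, -1), Add(j, Mul(L, j)))) (Function('G')(L, j) = Add(2, Mul(-1, Mul(Add(j, Mul(L, j)), Pow(Add(L, Mul(4, Mul(-2, L))), -1)))) = Add(2, Mul(-1, Mul(Add(j, Mul(L, j)), Pow(Add(L, Mul(-8, L)), -1)))) = Add(2, Mul(-1, Mul(Add(j, Mul(L, j)), Pow(Mul(-7, L), -1)))) = Add(2, Mul(-1, Mul(Add(j, Mul(L, j)), Mul(Rational(-1, 7), Pow(L, -1))))) = Add(2, Mul(-1, Mul(Rational(-1, 7), Pow(L, -1), Add(j, Mul(L, j))))) = Add(2, Mul(Rational(1, 7), Pow(L, -1), Add(j, Mul(L, j)))))
Pow(Add(-29939, Function('G')(28, -67)), Rational(1, 2)) = Pow(Add(-29939, Add(2, Mul(Rational(1, 7), -67), Mul(Rational(1, 7), -67, Pow(28, -1)))), Rational(1, 2)) = Pow(Add(-29939, Add(2, Rational(-67, 7), Mul(Rational(1, 7), -67, Rational(1, 28)))), Rational(1, 2)) = Pow(Add(-29939, Add(2, Rational(-67, 7), Rational(-67, 196))), Rational(1, 2)) = Pow(Add(-29939, Rational(-1551, 196)), Rational(1, 2)) = Pow(Rational(-5869595, 196), Rational(1, 2)) = Mul(Rational(1, 14), I, Pow(5869595, Rational(1, 2)))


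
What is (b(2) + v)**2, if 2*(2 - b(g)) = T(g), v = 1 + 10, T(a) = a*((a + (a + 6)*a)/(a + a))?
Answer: 289/4 ≈ 72.250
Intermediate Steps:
T(a) = a/2 + a*(6 + a)/2 (T(a) = a*((a + (6 + a)*a)/((2*a))) = a*((a + a*(6 + a))*(1/(2*a))) = a*((a + a*(6 + a))/(2*a)) = a/2 + a*(6 + a)/2)
v = 11
b(g) = 2 - g*(7 + g)/4
(b(2) + v)**2 = ((2 - 1/4*2*(7 + 2)) + 11)**2 = ((2 - 1/4*2*9) + 11)**2 = ((2 - 9/2) + 11)**2 = (-5/2 + 11)**2 = (17/2)**2 = 289/4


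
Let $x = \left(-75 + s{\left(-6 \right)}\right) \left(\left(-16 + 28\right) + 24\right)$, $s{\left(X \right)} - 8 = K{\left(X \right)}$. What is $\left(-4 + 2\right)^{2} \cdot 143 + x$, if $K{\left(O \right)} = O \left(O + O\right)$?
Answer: $752$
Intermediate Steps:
$K{\left(O \right)} = 2 O^{2}$ ($K{\left(O \right)} = O 2 O = 2 O^{2}$)
$s{\left(X \right)} = 8 + 2 X^{2}$
$x = 180$ ($x = \left(-75 + \left(8 + 2 \left(-6\right)^{2}\right)\right) \left(\left(-16 + 28\right) + 24\right) = \left(-75 + \left(8 + 2 \cdot 36\right)\right) \left(12 + 24\right) = \left(-75 + \left(8 + 72\right)\right) 36 = \left(-75 + 80\right) 36 = 5 \cdot 36 = 180$)
$\left(-4 + 2\right)^{2} \cdot 143 + x = \left(-4 + 2\right)^{2} \cdot 143 + 180 = \left(-2\right)^{2} \cdot 143 + 180 = 4 \cdot 143 + 180 = 572 + 180 = 752$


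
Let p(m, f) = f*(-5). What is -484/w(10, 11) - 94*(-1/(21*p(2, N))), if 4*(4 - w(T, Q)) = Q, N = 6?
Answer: -24403/63 ≈ -387.35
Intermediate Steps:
p(m, f) = -5*f
w(T, Q) = 4 - Q/4
-484/w(10, 11) - 94*(-1/(21*p(2, N))) = -484/(4 - ¼*11) - 94/(-5*6*(-21)) = -484/(4 - 11/4) - 94/((-30*(-21))) = -484/5/4 - 94/630 = -484*⅘ - 94*1/630 = -1936/5 - 47/315 = -24403/63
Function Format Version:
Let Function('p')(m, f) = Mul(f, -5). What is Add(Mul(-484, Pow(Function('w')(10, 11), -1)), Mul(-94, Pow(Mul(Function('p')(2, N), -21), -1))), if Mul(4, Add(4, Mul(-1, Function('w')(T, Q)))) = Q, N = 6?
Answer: Rational(-24403, 63) ≈ -387.35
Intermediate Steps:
Function('p')(m, f) = Mul(-5, f)
Function('w')(T, Q) = Add(4, Mul(Rational(-1, 4), Q))
Add(Mul(-484, Pow(Function('w')(10, 11), -1)), Mul(-94, Pow(Mul(Function('p')(2, N), -21), -1))) = Add(Mul(-484, Pow(Add(4, Mul(Rational(-1, 4), 11)), -1)), Mul(-94, Pow(Mul(Mul(-5, 6), -21), -1))) = Add(Mul(-484, Pow(Add(4, Rational(-11, 4)), -1)), Mul(-94, Pow(Mul(-30, -21), -1))) = Add(Mul(-484, Pow(Rational(5, 4), -1)), Mul(-94, Pow(630, -1))) = Add(Mul(-484, Rational(4, 5)), Mul(-94, Rational(1, 630))) = Add(Rational(-1936, 5), Rational(-47, 315)) = Rational(-24403, 63)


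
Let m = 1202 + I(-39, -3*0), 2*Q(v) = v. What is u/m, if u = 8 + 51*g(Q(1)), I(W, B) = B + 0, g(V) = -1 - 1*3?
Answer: -98/601 ≈ -0.16306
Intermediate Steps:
Q(v) = v/2
g(V) = -4 (g(V) = -1 - 3 = -4)
I(W, B) = B
m = 1202 (m = 1202 - 3*0 = 1202 + 0 = 1202)
u = -196 (u = 8 + 51*(-4) = 8 - 204 = -196)
u/m = -196/1202 = -196*1/1202 = -98/601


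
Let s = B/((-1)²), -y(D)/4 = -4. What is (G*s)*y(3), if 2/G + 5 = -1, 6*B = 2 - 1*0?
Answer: -16/9 ≈ -1.7778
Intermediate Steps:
y(D) = 16 (y(D) = -4*(-4) = 16)
B = ⅓ (B = (2 - 1*0)/6 = (2 + 0)/6 = (⅙)*2 = ⅓ ≈ 0.33333)
G = -⅓ (G = 2/(-5 - 1) = 2/(-6) = 2*(-⅙) = -⅓ ≈ -0.33333)
s = ⅓ (s = 1/(3*((-1)²)) = (⅓)/1 = (⅓)*1 = ⅓ ≈ 0.33333)
(G*s)*y(3) = -⅓*⅓*16 = -⅑*16 = -16/9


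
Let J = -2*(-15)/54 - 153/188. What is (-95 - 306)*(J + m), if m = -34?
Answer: 23243965/1692 ≈ 13738.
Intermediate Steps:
J = -437/1692 (J = 30*(1/54) - 153*1/188 = 5/9 - 153/188 = -437/1692 ≈ -0.25827)
(-95 - 306)*(J + m) = (-95 - 306)*(-437/1692 - 34) = -401*(-57965/1692) = 23243965/1692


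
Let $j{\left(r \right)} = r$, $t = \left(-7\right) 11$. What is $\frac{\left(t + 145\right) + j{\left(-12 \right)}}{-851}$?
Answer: $- \frac{56}{851} \approx -0.065805$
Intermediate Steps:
$t = -77$
$\frac{\left(t + 145\right) + j{\left(-12 \right)}}{-851} = \frac{\left(-77 + 145\right) - 12}{-851} = - \frac{68 - 12}{851} = \left(- \frac{1}{851}\right) 56 = - \frac{56}{851}$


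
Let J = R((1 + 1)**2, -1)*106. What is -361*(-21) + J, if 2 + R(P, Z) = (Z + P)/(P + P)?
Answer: 29635/4 ≈ 7408.8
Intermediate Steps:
R(P, Z) = -2 + (P + Z)/(2*P) (R(P, Z) = -2 + (Z + P)/(P + P) = -2 + (P + Z)/((2*P)) = -2 + (P + Z)*(1/(2*P)) = -2 + (P + Z)/(2*P))
J = -689/4 (J = ((-1 - 3*(1 + 1)**2)/(2*((1 + 1)**2)))*106 = ((-1 - 3*2**2)/(2*(2**2)))*106 = ((1/2)*(-1 - 3*4)/4)*106 = ((1/2)*(1/4)*(-1 - 12))*106 = ((1/2)*(1/4)*(-13))*106 = -13/8*106 = -689/4 ≈ -172.25)
-361*(-21) + J = -361*(-21) - 689/4 = 7581 - 689/4 = 29635/4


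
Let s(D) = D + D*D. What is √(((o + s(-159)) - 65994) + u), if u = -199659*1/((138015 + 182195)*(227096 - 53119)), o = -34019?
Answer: 19*I*√643836930860549605870130/55709175170 ≈ 273.66*I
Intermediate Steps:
s(D) = D + D²
u = -199659/55709175170 (u = -199659/(320210*173977) = -199659/55709175170 ≈ -3.5840e-6)
√(((o + s(-159)) - 65994) + u) = √(((-34019 - 159*(1 - 159)) - 65994) - 199659/55709175170) = √(((-34019 - 159*(-158)) - 65994) - 199659/55709175170) = √(((-34019 + 25122) - 65994) - 199659/55709175170) = √((-8897 - 65994) - 199659/55709175170) = √(-74891 - 199659/55709175170) = √(-4172115837856129/55709175170) = 19*I*√643836930860549605870130/55709175170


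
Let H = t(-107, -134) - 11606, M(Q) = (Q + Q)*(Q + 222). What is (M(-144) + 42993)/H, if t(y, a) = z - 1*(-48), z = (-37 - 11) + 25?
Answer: -20529/11581 ≈ -1.7726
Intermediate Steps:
z = -23 (z = -48 + 25 = -23)
M(Q) = 2*Q*(222 + Q) (M(Q) = (2*Q)*(222 + Q) = 2*Q*(222 + Q))
t(y, a) = 25 (t(y, a) = -23 - 1*(-48) = -23 + 48 = 25)
H = -11581 (H = 25 - 11606 = -11581)
(M(-144) + 42993)/H = (2*(-144)*(222 - 144) + 42993)/(-11581) = (2*(-144)*78 + 42993)*(-1/11581) = (-22464 + 42993)*(-1/11581) = 20529*(-1/11581) = -20529/11581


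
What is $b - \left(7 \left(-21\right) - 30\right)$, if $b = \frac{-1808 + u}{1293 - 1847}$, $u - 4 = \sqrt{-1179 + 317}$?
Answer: $\frac{49931}{277} - \frac{i \sqrt{862}}{554} \approx 180.26 - 0.052996 i$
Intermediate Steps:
$u = 4 + i \sqrt{862}$ ($u = 4 + \sqrt{-1179 + 317} = 4 + \sqrt{-862} = 4 + i \sqrt{862} \approx 4.0 + 29.36 i$)
$b = \frac{902}{277} - \frac{i \sqrt{862}}{554}$ ($b = \frac{-1808 + \left(4 + i \sqrt{862}\right)}{1293 - 1847} = \frac{-1804 + i \sqrt{862}}{-554} = \left(-1804 + i \sqrt{862}\right) \left(- \frac{1}{554}\right) = \frac{902}{277} - \frac{i \sqrt{862}}{554} \approx 3.2563 - 0.052996 i$)
$b - \left(7 \left(-21\right) - 30\right) = \left(\frac{902}{277} - \frac{i \sqrt{862}}{554}\right) - \left(7 \left(-21\right) - 30\right) = \left(\frac{902}{277} - \frac{i \sqrt{862}}{554}\right) - \left(-147 - 30\right) = \left(\frac{902}{277} - \frac{i \sqrt{862}}{554}\right) - -177 = \left(\frac{902}{277} - \frac{i \sqrt{862}}{554}\right) + 177 = \frac{49931}{277} - \frac{i \sqrt{862}}{554}$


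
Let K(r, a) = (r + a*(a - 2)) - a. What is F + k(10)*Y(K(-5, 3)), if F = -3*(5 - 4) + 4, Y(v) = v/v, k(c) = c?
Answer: 11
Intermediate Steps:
K(r, a) = r - a + a*(-2 + a) (K(r, a) = (r + a*(-2 + a)) - a = r - a + a*(-2 + a))
Y(v) = 1
F = 1 (F = -3*1 + 4 = -3 + 4 = 1)
F + k(10)*Y(K(-5, 3)) = 1 + 10*1 = 1 + 10 = 11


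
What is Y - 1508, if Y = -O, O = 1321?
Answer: -2829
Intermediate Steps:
Y = -1321 (Y = -1*1321 = -1321)
Y - 1508 = -1321 - 1508 = -2829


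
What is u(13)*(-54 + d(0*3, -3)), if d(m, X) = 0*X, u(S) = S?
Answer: -702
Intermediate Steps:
d(m, X) = 0
u(13)*(-54 + d(0*3, -3)) = 13*(-54 + 0) = 13*(-54) = -702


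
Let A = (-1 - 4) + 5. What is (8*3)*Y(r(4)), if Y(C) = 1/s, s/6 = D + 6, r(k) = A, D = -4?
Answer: 2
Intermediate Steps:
A = 0 (A = -5 + 5 = 0)
r(k) = 0
s = 12 (s = 6*(-4 + 6) = 6*2 = 12)
Y(C) = 1/12
(8*3)*Y(r(4)) = (8*3)*(1/12) = 24*(1/12) = 2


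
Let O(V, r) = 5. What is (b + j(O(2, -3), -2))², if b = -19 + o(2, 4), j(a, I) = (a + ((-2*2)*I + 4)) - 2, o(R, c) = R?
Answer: 4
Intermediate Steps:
j(a, I) = 2 + a - 4*I (j(a, I) = (a + (-4*I + 4)) - 2 = (a + (4 - 4*I)) - 2 = (4 + a - 4*I) - 2 = 2 + a - 4*I)
b = -17 (b = -19 + 2 = -17)
(b + j(O(2, -3), -2))² = (-17 + (2 + 5 - 4*(-2)))² = (-17 + (2 + 5 + 8))² = (-17 + 15)² = (-2)² = 4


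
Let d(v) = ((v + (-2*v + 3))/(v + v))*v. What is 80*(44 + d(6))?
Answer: 3400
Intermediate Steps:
d(v) = 3/2 - v/2 (d(v) = ((v + (3 - 2*v))/((2*v)))*v = ((3 - v)*(1/(2*v)))*v = ((3 - v)/(2*v))*v = 3/2 - v/2)
80*(44 + d(6)) = 80*(44 + (3/2 - ½*6)) = 80*(44 + (3/2 - 3)) = 80*(44 - 3/2) = 80*(85/2) = 3400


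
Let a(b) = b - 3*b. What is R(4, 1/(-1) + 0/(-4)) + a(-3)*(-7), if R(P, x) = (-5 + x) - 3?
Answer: -51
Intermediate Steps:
R(P, x) = -8 + x
a(b) = -2*b
R(4, 1/(-1) + 0/(-4)) + a(-3)*(-7) = (-8 + (1/(-1) + 0/(-4))) - 2*(-3)*(-7) = (-8 + (1*(-1) + 0*(-¼))) + 6*(-7) = (-8 + (-1 + 0)) - 42 = (-8 - 1) - 42 = -9 - 42 = -51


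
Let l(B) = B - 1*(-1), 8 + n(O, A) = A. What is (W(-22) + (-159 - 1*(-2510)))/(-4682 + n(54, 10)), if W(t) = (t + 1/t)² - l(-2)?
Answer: -105661/174240 ≈ -0.60641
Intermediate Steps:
n(O, A) = -8 + A
l(B) = 1 + B (l(B) = B + 1 = 1 + B)
W(t) = 1 + (t + 1/t)² (W(t) = (t + 1/t)² - (1 - 2) = (t + 1/t)² - 1*(-1) = (t + 1/t)² + 1 = 1 + (t + 1/t)²)
(W(-22) + (-159 - 1*(-2510)))/(-4682 + n(54, 10)) = ((1 + (1 + (-22)²)²/(-22)²) + (-159 - 1*(-2510)))/(-4682 + (-8 + 10)) = ((1 + (1 + 484)²/484) + (-159 + 2510))/(-4682 + 2) = ((1 + (1/484)*485²) + 2351)/(-4680) = ((1 + (1/484)*235225) + 2351)*(-1/4680) = ((1 + 235225/484) + 2351)*(-1/4680) = (235709/484 + 2351)*(-1/4680) = (1373593/484)*(-1/4680) = -105661/174240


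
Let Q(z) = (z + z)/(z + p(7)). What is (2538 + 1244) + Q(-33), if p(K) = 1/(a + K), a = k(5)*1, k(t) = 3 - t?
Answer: 310289/82 ≈ 3784.0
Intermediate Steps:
a = -2 (a = (3 - 1*5)*1 = (3 - 5)*1 = -2*1 = -2)
p(K) = 1/(-2 + K)
Q(z) = 2*z/(⅕ + z) (Q(z) = (z + z)/(z + 1/(-2 + 7)) = (2*z)/(z + 1/5) = (2*z)/(z + ⅕) = (2*z)/(⅕ + z) = 2*z/(⅕ + z))
(2538 + 1244) + Q(-33) = (2538 + 1244) + 10*(-33)/(1 + 5*(-33)) = 3782 + 10*(-33)/(1 - 165) = 3782 + 10*(-33)/(-164) = 3782 + 10*(-33)*(-1/164) = 3782 + 165/82 = 310289/82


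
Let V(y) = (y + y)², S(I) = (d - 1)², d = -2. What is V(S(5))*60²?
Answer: 1166400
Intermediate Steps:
S(I) = 9 (S(I) = (-2 - 1)² = (-3)² = 9)
V(y) = 4*y² (V(y) = (2*y)² = 4*y²)
V(S(5))*60² = (4*9²)*60² = (4*81)*3600 = 324*3600 = 1166400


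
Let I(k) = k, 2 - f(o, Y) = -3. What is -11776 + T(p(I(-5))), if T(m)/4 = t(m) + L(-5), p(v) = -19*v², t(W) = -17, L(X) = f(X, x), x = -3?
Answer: -11824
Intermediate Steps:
f(o, Y) = 5 (f(o, Y) = 2 - 1*(-3) = 2 + 3 = 5)
L(X) = 5
T(m) = -48 (T(m) = 4*(-17 + 5) = 4*(-12) = -48)
-11776 + T(p(I(-5))) = -11776 - 48 = -11824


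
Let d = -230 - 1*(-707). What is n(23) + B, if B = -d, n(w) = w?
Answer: -454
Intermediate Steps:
d = 477 (d = -230 + 707 = 477)
B = -477 (B = -1*477 = -477)
n(23) + B = 23 - 477 = -454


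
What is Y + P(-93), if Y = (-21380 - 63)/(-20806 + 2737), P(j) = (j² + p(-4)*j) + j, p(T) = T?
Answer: 161341475/18069 ≈ 8929.2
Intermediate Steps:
P(j) = j² - 3*j (P(j) = (j² - 4*j) + j = j² - 3*j)
Y = 21443/18069 (Y = -21443/(-18069) = -21443*(-1/18069) = 21443/18069 ≈ 1.1867)
Y + P(-93) = 21443/18069 - 93*(-3 - 93) = 21443/18069 - 93*(-96) = 21443/18069 + 8928 = 161341475/18069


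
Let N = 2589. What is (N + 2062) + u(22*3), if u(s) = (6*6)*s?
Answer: 7027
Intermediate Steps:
u(s) = 36*s
(N + 2062) + u(22*3) = (2589 + 2062) + 36*(22*3) = 4651 + 36*66 = 4651 + 2376 = 7027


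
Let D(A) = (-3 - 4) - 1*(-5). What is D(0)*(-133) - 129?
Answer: 137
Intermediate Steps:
D(A) = -2 (D(A) = -7 + 5 = -2)
D(0)*(-133) - 129 = -2*(-133) - 129 = 266 - 129 = 137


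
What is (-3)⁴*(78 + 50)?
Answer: 10368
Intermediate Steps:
(-3)⁴*(78 + 50) = 81*128 = 10368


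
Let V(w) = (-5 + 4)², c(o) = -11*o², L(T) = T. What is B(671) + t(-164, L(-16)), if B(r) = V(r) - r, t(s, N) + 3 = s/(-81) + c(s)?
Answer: -24018685/81 ≈ -2.9653e+5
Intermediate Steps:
t(s, N) = -3 - 11*s² - s/81 (t(s, N) = -3 + (s/(-81) - 11*s²) = -3 + (-s/81 - 11*s²) = -3 + (-11*s² - s/81) = -3 - 11*s² - s/81)
V(w) = 1 (V(w) = (-1)² = 1)
B(r) = 1 - r
B(671) + t(-164, L(-16)) = (1 - 1*671) + (-3 - 11*(-164)² - 1/81*(-164)) = (1 - 671) + (-3 - 11*26896 + 164/81) = -670 + (-3 - 295856 + 164/81) = -670 - 23964415/81 = -24018685/81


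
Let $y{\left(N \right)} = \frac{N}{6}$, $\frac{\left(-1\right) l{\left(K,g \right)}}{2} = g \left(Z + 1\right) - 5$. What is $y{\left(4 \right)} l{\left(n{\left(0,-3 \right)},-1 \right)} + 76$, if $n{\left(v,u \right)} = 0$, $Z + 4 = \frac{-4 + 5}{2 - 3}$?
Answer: $\frac{232}{3} \approx 77.333$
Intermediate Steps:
$Z = -5$ ($Z = -4 + \frac{-4 + 5}{2 - 3} = -4 + 1 \frac{1}{-1} = -4 + 1 \left(-1\right) = -4 - 1 = -5$)
$l{\left(K,g \right)} = 10 + 8 g$ ($l{\left(K,g \right)} = - 2 \left(g \left(-5 + 1\right) - 5\right) = - 2 \left(g \left(-4\right) - 5\right) = - 2 \left(- 4 g - 5\right) = - 2 \left(-5 - 4 g\right) = 10 + 8 g$)
$y{\left(N \right)} = \frac{N}{6}$ ($y{\left(N \right)} = N \frac{1}{6} = \frac{N}{6}$)
$y{\left(4 \right)} l{\left(n{\left(0,-3 \right)},-1 \right)} + 76 = \frac{1}{6} \cdot 4 \left(10 + 8 \left(-1\right)\right) + 76 = \frac{2 \left(10 - 8\right)}{3} + 76 = \frac{2}{3} \cdot 2 + 76 = \frac{4}{3} + 76 = \frac{232}{3}$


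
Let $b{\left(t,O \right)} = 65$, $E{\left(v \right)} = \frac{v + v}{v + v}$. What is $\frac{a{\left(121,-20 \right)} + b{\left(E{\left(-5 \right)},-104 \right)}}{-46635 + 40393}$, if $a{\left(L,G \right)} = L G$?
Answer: $\frac{2355}{6242} \approx 0.37728$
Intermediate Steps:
$a{\left(L,G \right)} = G L$
$E{\left(v \right)} = 1$ ($E{\left(v \right)} = \frac{2 v}{2 v} = 2 v \frac{1}{2 v} = 1$)
$\frac{a{\left(121,-20 \right)} + b{\left(E{\left(-5 \right)},-104 \right)}}{-46635 + 40393} = \frac{\left(-20\right) 121 + 65}{-46635 + 40393} = \frac{-2420 + 65}{-6242} = \left(-2355\right) \left(- \frac{1}{6242}\right) = \frac{2355}{6242}$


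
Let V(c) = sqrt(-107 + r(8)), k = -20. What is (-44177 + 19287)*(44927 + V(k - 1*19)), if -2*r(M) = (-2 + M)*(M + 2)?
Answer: -1118233030 - 24890*I*sqrt(137) ≈ -1.1182e+9 - 2.9133e+5*I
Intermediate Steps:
r(M) = -(-2 + M)*(2 + M)/2 (r(M) = -(-2 + M)*(M + 2)/2 = -(-2 + M)*(2 + M)/2)
V(c) = I*sqrt(137) (V(c) = sqrt(-107 + (2 - 1/2*8**2)) = sqrt(-107 + (2 - 1/2*64)) = sqrt(-107 + (2 - 32)) = sqrt(-107 - 30) = sqrt(-137) = I*sqrt(137))
(-44177 + 19287)*(44927 + V(k - 1*19)) = (-44177 + 19287)*(44927 + I*sqrt(137)) = -24890*(44927 + I*sqrt(137)) = -1118233030 - 24890*I*sqrt(137)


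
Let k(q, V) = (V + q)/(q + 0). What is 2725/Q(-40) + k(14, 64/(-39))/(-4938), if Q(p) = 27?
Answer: 408166127/4044222 ≈ 100.93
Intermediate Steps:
k(q, V) = (V + q)/q
2725/Q(-40) + k(14, 64/(-39))/(-4938) = 2725/27 + ((64/(-39) + 14)/14)/(-4938) = 2725*(1/27) + ((64*(-1/39) + 14)/14)*(-1/4938) = 2725/27 + ((-64/39 + 14)/14)*(-1/4938) = 2725/27 + ((1/14)*(482/39))*(-1/4938) = 2725/27 + (241/273)*(-1/4938) = 2725/27 - 241/1348074 = 408166127/4044222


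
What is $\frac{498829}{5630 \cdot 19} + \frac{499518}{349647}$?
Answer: $\frac{75949167941}{12467246530} \approx 6.0919$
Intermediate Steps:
$\frac{498829}{5630 \cdot 19} + \frac{499518}{349647} = \frac{498829}{106970} + 499518 \cdot \frac{1}{349647} = 498829 \cdot \frac{1}{106970} + \frac{166506}{116549} = \frac{498829}{106970} + \frac{166506}{116549} = \frac{75949167941}{12467246530}$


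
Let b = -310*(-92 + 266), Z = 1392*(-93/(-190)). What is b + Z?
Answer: -5059572/95 ≈ -53259.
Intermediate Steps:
Z = 64728/95 (Z = 1392*(-93*(-1/190)) = 1392*(93/190) = 64728/95 ≈ 681.35)
b = -53940 (b = -310*174 = -53940)
b + Z = -53940 + 64728/95 = -5059572/95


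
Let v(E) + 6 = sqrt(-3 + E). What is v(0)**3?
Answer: -162 + 105*I*sqrt(3) ≈ -162.0 + 181.87*I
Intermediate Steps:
v(E) = -6 + sqrt(-3 + E)
v(0)**3 = (-6 + sqrt(-3 + 0))**3 = (-6 + sqrt(-3))**3 = (-6 + I*sqrt(3))**3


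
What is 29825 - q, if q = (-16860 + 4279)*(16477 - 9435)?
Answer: 88625227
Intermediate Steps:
q = -88595402 (q = -12581*7042 = -88595402)
29825 - q = 29825 - 1*(-88595402) = 29825 + 88595402 = 88625227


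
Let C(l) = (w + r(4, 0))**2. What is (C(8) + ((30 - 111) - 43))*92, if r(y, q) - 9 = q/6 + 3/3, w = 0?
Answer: -2208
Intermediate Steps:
r(y, q) = 10 + q/6 (r(y, q) = 9 + (q/6 + 3/3) = 9 + (q*(1/6) + 3*(1/3)) = 9 + (q/6 + 1) = 9 + (1 + q/6) = 10 + q/6)
C(l) = 100 (C(l) = (0 + (10 + (1/6)*0))**2 = (0 + (10 + 0))**2 = (0 + 10)**2 = 10**2 = 100)
(C(8) + ((30 - 111) - 43))*92 = (100 + ((30 - 111) - 43))*92 = (100 + (-81 - 43))*92 = (100 - 124)*92 = -24*92 = -2208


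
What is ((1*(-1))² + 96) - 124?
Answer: -27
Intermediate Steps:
((1*(-1))² + 96) - 124 = ((-1)² + 96) - 124 = (1 + 96) - 124 = 97 - 124 = -27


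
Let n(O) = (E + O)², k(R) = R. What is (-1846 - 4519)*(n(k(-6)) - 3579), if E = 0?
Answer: 22551195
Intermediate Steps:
n(O) = O² (n(O) = (0 + O)² = O²)
(-1846 - 4519)*(n(k(-6)) - 3579) = (-1846 - 4519)*((-6)² - 3579) = -6365*(36 - 3579) = -6365*(-3543) = 22551195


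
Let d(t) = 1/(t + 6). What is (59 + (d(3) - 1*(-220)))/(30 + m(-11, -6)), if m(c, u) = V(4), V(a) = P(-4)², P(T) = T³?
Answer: 1256/18567 ≈ 0.067647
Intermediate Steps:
V(a) = 4096 (V(a) = ((-4)³)² = (-64)² = 4096)
m(c, u) = 4096
d(t) = 1/(6 + t)
(59 + (d(3) - 1*(-220)))/(30 + m(-11, -6)) = (59 + (1/(6 + 3) - 1*(-220)))/(30 + 4096) = (59 + (1/9 + 220))/4126 = (59 + (⅑ + 220))*(1/4126) = (59 + 1981/9)*(1/4126) = (2512/9)*(1/4126) = 1256/18567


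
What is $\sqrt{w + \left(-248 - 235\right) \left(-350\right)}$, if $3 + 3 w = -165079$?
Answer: $\frac{2 \sqrt{256551}}{3} \approx 337.67$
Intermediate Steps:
$w = - \frac{165082}{3}$ ($w = -1 + \frac{1}{3} \left(-165079\right) = -1 - \frac{165079}{3} = - \frac{165082}{3} \approx -55027.0$)
$\sqrt{w + \left(-248 - 235\right) \left(-350\right)} = \sqrt{- \frac{165082}{3} + \left(-248 - 235\right) \left(-350\right)} = \sqrt{- \frac{165082}{3} - -169050} = \sqrt{- \frac{165082}{3} + 169050} = \sqrt{\frac{342068}{3}} = \frac{2 \sqrt{256551}}{3}$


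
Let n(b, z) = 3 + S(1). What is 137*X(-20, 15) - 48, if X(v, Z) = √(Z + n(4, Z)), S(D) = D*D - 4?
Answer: -48 + 137*√15 ≈ 482.60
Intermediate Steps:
S(D) = -4 + D² (S(D) = D² - 4 = -4 + D²)
n(b, z) = 0 (n(b, z) = 3 + (-4 + 1²) = 3 + (-4 + 1) = 3 - 3 = 0)
X(v, Z) = √Z (X(v, Z) = √(Z + 0) = √Z)
137*X(-20, 15) - 48 = 137*√15 - 48 = -48 + 137*√15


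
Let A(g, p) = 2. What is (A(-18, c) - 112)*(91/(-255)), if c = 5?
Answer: 2002/51 ≈ 39.255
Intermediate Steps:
(A(-18, c) - 112)*(91/(-255)) = (2 - 112)*(91/(-255)) = -10010*(-1)/255 = -110*(-91/255) = 2002/51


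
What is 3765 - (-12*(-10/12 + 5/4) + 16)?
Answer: 3754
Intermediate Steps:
3765 - (-12*(-10/12 + 5/4) + 16) = 3765 - (-12*(-10*1/12 + 5*(¼)) + 16) = 3765 - (-12*(-⅚ + 5/4) + 16) = 3765 - (-12*5/12 + 16) = 3765 - (-5 + 16) = 3765 - 1*11 = 3765 - 11 = 3754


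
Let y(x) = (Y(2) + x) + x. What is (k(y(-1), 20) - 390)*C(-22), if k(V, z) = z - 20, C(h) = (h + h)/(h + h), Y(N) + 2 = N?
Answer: -390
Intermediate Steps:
Y(N) = -2 + N
C(h) = 1 (C(h) = (2*h)/((2*h)) = (2*h)*(1/(2*h)) = 1)
y(x) = 2*x (y(x) = ((-2 + 2) + x) + x = (0 + x) + x = x + x = 2*x)
k(V, z) = -20 + z
(k(y(-1), 20) - 390)*C(-22) = ((-20 + 20) - 390)*1 = (0 - 390)*1 = -390*1 = -390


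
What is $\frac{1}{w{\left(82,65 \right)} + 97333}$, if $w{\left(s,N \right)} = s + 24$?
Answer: $\frac{1}{97439} \approx 1.0263 \cdot 10^{-5}$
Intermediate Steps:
$w{\left(s,N \right)} = 24 + s$
$\frac{1}{w{\left(82,65 \right)} + 97333} = \frac{1}{\left(24 + 82\right) + 97333} = \frac{1}{106 + 97333} = \frac{1}{97439}$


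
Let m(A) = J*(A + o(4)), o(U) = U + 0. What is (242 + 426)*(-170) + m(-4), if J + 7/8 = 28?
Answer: -113560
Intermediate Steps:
J = 217/8 (J = -7/8 + 28 = 217/8 ≈ 27.125)
o(U) = U
m(A) = 217/2 + 217*A/8 (m(A) = 217*(A + 4)/8 = 217*(4 + A)/8 = 217/2 + 217*A/8)
(242 + 426)*(-170) + m(-4) = (242 + 426)*(-170) + (217/2 + (217/8)*(-4)) = 668*(-170) + (217/2 - 217/2) = -113560 + 0 = -113560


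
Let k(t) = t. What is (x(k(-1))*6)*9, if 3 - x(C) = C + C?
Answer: 270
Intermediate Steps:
x(C) = 3 - 2*C (x(C) = 3 - (C + C) = 3 - 2*C)
(x(k(-1))*6)*9 = ((3 - 2*(-1))*6)*9 = ((3 + 2)*6)*9 = (5*6)*9 = 30*9 = 270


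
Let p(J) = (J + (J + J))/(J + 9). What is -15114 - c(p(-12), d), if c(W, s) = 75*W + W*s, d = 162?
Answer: -17958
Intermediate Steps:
p(J) = 3*J/(9 + J) (p(J) = (J + 2*J)/(9 + J) = (3*J)/(9 + J) = 3*J/(9 + J))
-15114 - c(p(-12), d) = -15114 - 3*(-12)/(9 - 12)*(75 + 162) = -15114 - 3*(-12)/(-3)*237 = -15114 - 3*(-12)*(-⅓)*237 = -15114 - 12*237 = -15114 - 1*2844 = -15114 - 2844 = -17958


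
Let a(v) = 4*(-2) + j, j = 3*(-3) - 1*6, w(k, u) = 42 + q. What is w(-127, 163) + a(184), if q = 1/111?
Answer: 2110/111 ≈ 19.009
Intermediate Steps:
q = 1/111 ≈ 0.0090090
w(k, u) = 4663/111 (w(k, u) = 42 + 1/111 = 4663/111)
j = -15 (j = -9 - 6 = -15)
a(v) = -23 (a(v) = 4*(-2) - 15 = -8 - 15 = -23)
w(-127, 163) + a(184) = 4663/111 - 23 = 2110/111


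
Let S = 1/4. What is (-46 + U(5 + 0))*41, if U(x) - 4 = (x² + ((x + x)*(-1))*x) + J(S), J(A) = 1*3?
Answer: -2624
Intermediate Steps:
S = ¼ ≈ 0.25000
J(A) = 3
U(x) = 7 - x² (U(x) = 4 + ((x² + ((x + x)*(-1))*x) + 3) = 4 + ((x² + ((2*x)*(-1))*x) + 3) = 4 + ((x² + (-2*x)*x) + 3) = 4 + ((x² - 2*x²) + 3) = 4 + (-x² + 3) = 4 + (3 - x²) = 7 - x²)
(-46 + U(5 + 0))*41 = (-46 + (7 - (5 + 0)²))*41 = (-46 + (7 - 1*5²))*41 = (-46 + (7 - 1*25))*41 = (-46 + (7 - 25))*41 = (-46 - 18)*41 = -64*41 = -2624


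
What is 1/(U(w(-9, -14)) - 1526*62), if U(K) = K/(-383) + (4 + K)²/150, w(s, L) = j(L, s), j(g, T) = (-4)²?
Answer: -1149/108706172 ≈ -1.0570e-5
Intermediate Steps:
j(g, T) = 16
w(s, L) = 16
U(K) = -K/383 + (4 + K)²/150 (U(K) = K*(-1/383) + (4 + K)²*(1/150) = -K/383 + (4 + K)²/150)
1/(U(w(-9, -14)) - 1526*62) = 1/((-1/383*16 + (4 + 16)²/150) - 1526*62) = 1/((-16/383 + (1/150)*20²) - 94612) = 1/((-16/383 + (1/150)*400) - 94612) = 1/((-16/383 + 8/3) - 94612) = 1/(3016/1149 - 94612) = 1/(-108706172/1149) = -1149/108706172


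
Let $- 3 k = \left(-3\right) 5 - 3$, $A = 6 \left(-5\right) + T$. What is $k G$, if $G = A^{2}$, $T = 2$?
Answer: $4704$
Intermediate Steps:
$A = -28$ ($A = 6 \left(-5\right) + 2 = -30 + 2 = -28$)
$k = 6$ ($k = - \frac{\left(-3\right) 5 - 3}{3} = - \frac{-15 - 3}{3} = \left(- \frac{1}{3}\right) \left(-18\right) = 6$)
$G = 784$ ($G = \left(-28\right)^{2} = 784$)
$k G = 6 \cdot 784 = 4704$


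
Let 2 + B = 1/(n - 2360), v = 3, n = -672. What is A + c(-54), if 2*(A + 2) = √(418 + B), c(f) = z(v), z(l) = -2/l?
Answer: -8/3 + √956073738/3032 ≈ 7.5314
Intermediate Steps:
c(f) = -⅔ (c(f) = -2/3 = -2*⅓ = -⅔)
B = -6065/3032 (B = -2 + 1/(-672 - 2360) = -2 + 1/(-3032) = -2 - 1/3032 = -6065/3032 ≈ -2.0003)
A = -2 + √956073738/3032 (A = -2 + √(418 - 6065/3032)/2 = -2 + √(1261311/3032)/2 = -2 + (√956073738/1516)/2 = -2 + √956073738/3032 ≈ 8.1980)
A + c(-54) = (-2 + √956073738/3032) - ⅔ = -8/3 + √956073738/3032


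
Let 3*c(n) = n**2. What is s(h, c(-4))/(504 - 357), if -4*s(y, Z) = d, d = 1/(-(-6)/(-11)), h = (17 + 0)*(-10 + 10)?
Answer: 11/3528 ≈ 0.0031179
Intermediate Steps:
h = 0 (h = 17*0 = 0)
c(n) = n**2/3
d = -11/6 (d = 1/(-(-6)*(-1)/11) = 1/(-2*3/11) = 1/(-6/11) = -11/6 ≈ -1.8333)
s(y, Z) = 11/24 (s(y, Z) = -1/4*(-11/6) = 11/24)
s(h, c(-4))/(504 - 357) = (11/24)/(504 - 357) = (11/24)/147 = (1/147)*(11/24) = 11/3528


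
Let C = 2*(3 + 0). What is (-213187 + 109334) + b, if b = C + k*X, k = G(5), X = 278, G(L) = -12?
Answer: -107183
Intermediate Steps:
C = 6 (C = 2*3 = 6)
k = -12
b = -3330 (b = 6 - 12*278 = 6 - 3336 = -3330)
(-213187 + 109334) + b = (-213187 + 109334) - 3330 = -103853 - 3330 = -107183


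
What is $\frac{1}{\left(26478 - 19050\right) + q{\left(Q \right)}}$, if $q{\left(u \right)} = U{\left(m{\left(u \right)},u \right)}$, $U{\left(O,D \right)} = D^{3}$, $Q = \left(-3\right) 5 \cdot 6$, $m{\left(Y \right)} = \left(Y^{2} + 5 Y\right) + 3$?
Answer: $- \frac{1}{721572} \approx -1.3859 \cdot 10^{-6}$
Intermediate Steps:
$m{\left(Y \right)} = 3 + Y^{2} + 5 Y$
$Q = -90$ ($Q = \left(-15\right) 6 = -90$)
$q{\left(u \right)} = u^{3}$
$\frac{1}{\left(26478 - 19050\right) + q{\left(Q \right)}} = \frac{1}{\left(26478 - 19050\right) + \left(-90\right)^{3}} = \frac{1}{7428 - 729000} = \frac{1}{-721572} = - \frac{1}{721572}$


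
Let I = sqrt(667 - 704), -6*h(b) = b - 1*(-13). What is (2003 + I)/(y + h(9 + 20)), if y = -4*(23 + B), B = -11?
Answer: -2003/55 - I*sqrt(37)/55 ≈ -36.418 - 0.1106*I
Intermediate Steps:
y = -48 (y = -4*(23 - 11) = -4*12 = -48)
h(b) = -13/6 - b/6 (h(b) = -(b - 1*(-13))/6 = -(b + 13)/6 = -(13 + b)/6 = -13/6 - b/6)
I = I*sqrt(37) (I = sqrt(-37) = I*sqrt(37) ≈ 6.0828*I)
(2003 + I)/(y + h(9 + 20)) = (2003 + I*sqrt(37))/(-48 + (-13/6 - (9 + 20)/6)) = (2003 + I*sqrt(37))/(-48 + (-13/6 - 1/6*29)) = (2003 + I*sqrt(37))/(-48 + (-13/6 - 29/6)) = (2003 + I*sqrt(37))/(-48 - 7) = (2003 + I*sqrt(37))/(-55) = (2003 + I*sqrt(37))*(-1/55) = -2003/55 - I*sqrt(37)/55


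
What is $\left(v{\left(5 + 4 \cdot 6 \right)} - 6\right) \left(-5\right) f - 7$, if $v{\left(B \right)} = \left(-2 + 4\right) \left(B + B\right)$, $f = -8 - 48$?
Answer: $30793$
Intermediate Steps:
$f = -56$ ($f = -8 - 48 = -56$)
$v{\left(B \right)} = 4 B$ ($v{\left(B \right)} = 2 \cdot 2 B = 4 B$)
$\left(v{\left(5 + 4 \cdot 6 \right)} - 6\right) \left(-5\right) f - 7 = \left(4 \left(5 + 4 \cdot 6\right) - 6\right) \left(-5\right) \left(-56\right) - 7 = \left(4 \left(5 + 24\right) - 6\right) \left(-5\right) \left(-56\right) - 7 = \left(4 \cdot 29 - 6\right) \left(-5\right) \left(-56\right) - 7 = \left(116 - 6\right) \left(-5\right) \left(-56\right) - 7 = 110 \left(-5\right) \left(-56\right) - 7 = \left(-550\right) \left(-56\right) - 7 = 30800 - 7 = 30793$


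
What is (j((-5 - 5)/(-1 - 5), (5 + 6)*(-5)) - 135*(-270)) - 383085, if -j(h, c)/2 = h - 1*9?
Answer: -1039861/3 ≈ -3.4662e+5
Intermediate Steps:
j(h, c) = 18 - 2*h (j(h, c) = -2*(h - 1*9) = -2*(h - 9) = -2*(-9 + h) = 18 - 2*h)
(j((-5 - 5)/(-1 - 5), (5 + 6)*(-5)) - 135*(-270)) - 383085 = ((18 - 2*(-5 - 5)/(-1 - 5)) - 135*(-270)) - 383085 = ((18 - (-20)/(-6)) + 36450) - 383085 = ((18 - (-20)*(-1)/6) + 36450) - 383085 = ((18 - 2*5/3) + 36450) - 383085 = ((18 - 10/3) + 36450) - 383085 = (44/3 + 36450) - 383085 = 109394/3 - 383085 = -1039861/3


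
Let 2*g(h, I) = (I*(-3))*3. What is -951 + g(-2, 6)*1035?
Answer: -28896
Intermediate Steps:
g(h, I) = -9*I/2 (g(h, I) = ((I*(-3))*3)/2 = (-3*I*3)/2 = (-9*I)/2 = -9*I/2)
-951 + g(-2, 6)*1035 = -951 - 9/2*6*1035 = -951 - 27*1035 = -951 - 27945 = -28896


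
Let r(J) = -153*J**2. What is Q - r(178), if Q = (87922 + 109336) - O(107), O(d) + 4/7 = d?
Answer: 35313625/7 ≈ 5.0448e+6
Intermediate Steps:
O(d) = -4/7 + d
Q = 1380061/7 (Q = (87922 + 109336) - (-4/7 + 107) = 197258 - 1*745/7 = 197258 - 745/7 = 1380061/7 ≈ 1.9715e+5)
Q - r(178) = 1380061/7 - (-153)*178**2 = 1380061/7 - (-153)*31684 = 1380061/7 - 1*(-4847652) = 1380061/7 + 4847652 = 35313625/7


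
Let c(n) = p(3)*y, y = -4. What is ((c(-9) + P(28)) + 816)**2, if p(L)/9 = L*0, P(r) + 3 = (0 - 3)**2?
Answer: 675684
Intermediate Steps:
P(r) = 6 (P(r) = -3 + (0 - 3)**2 = -3 + (-3)**2 = -3 + 9 = 6)
p(L) = 0 (p(L) = 9*(L*0) = 9*0 = 0)
c(n) = 0 (c(n) = 0*(-4) = 0)
((c(-9) + P(28)) + 816)**2 = ((0 + 6) + 816)**2 = (6 + 816)**2 = 822**2 = 675684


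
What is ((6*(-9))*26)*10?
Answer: -14040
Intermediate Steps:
((6*(-9))*26)*10 = -54*26*10 = -1404*10 = -14040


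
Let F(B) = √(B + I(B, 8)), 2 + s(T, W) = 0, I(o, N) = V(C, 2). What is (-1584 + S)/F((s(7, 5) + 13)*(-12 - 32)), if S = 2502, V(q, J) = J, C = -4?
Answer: -459*I*√482/241 ≈ -41.814*I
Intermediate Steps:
I(o, N) = 2
s(T, W) = -2 (s(T, W) = -2 + 0 = -2)
F(B) = √(2 + B) (F(B) = √(B + 2) = √(2 + B))
(-1584 + S)/F((s(7, 5) + 13)*(-12 - 32)) = (-1584 + 2502)/(√(2 + (-2 + 13)*(-12 - 32))) = 918/(√(2 + 11*(-44))) = 918/(√(2 - 484)) = 918/(√(-482)) = 918/((I*√482)) = 918*(-I*√482/482) = -459*I*√482/241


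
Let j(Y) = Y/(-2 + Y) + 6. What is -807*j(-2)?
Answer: -10491/2 ≈ -5245.5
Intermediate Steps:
j(Y) = 6 + Y/(-2 + Y) (j(Y) = Y/(-2 + Y) + 6 = 6 + Y/(-2 + Y))
-807*j(-2) = -807*(-12 + 7*(-2))/(-2 - 2) = -807*(-12 - 14)/(-4) = -(-807)*(-26)/4 = -807*13/2 = -10491/2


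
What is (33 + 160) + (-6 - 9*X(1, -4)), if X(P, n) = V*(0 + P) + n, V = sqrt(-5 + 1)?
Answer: 223 - 18*I ≈ 223.0 - 18.0*I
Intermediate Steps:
V = 2*I (V = sqrt(-4) = 2*I ≈ 2.0*I)
X(P, n) = n + 2*I*P (X(P, n) = (2*I)*(0 + P) + n = (2*I)*P + n = 2*I*P + n = n + 2*I*P)
(33 + 160) + (-6 - 9*X(1, -4)) = (33 + 160) + (-6 - 9*(-4 + 2*I*1)) = 193 + (-6 - 9*(-4 + 2*I)) = 193 + (-6 + (36 - 18*I)) = 193 + (30 - 18*I) = 223 - 18*I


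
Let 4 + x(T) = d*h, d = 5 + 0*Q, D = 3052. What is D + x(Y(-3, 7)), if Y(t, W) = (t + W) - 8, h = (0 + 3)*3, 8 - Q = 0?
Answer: 3093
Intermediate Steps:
Q = 8 (Q = 8 - 1*0 = 8 + 0 = 8)
h = 9 (h = 3*3 = 9)
d = 5 (d = 5 + 0*8 = 5 + 0 = 5)
Y(t, W) = -8 + W + t (Y(t, W) = (W + t) - 8 = -8 + W + t)
x(T) = 41 (x(T) = -4 + 5*9 = -4 + 45 = 41)
D + x(Y(-3, 7)) = 3052 + 41 = 3093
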